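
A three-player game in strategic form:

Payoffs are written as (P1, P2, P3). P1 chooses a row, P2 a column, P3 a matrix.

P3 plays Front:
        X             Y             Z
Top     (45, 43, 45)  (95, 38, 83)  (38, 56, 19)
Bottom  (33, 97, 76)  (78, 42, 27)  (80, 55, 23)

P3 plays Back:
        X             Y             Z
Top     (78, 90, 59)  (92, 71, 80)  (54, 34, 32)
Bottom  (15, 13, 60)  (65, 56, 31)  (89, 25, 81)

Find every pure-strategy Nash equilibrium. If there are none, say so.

(Top, X, Back)

Check each profile: it is a Nash equilibrium iff no player can strictly gain by switching unilaterally.
(Top, X, Front): P2 can switch to Z (43 → 56). Not NE.
(Top, X, Back): P1 gets 78, best alternative 15; P2 gets 90, best alternative 71; P3 gets 59, best alternative 45. No profitable deviation — NE.
(Top, Y, Front): P2 can switch to X (38 → 43). Not NE.
(Top, Y, Back): P2 can switch to X (71 → 90). Not NE.
(Top, Z, Front): P1 can switch to Bottom (38 → 80). Not NE.
(Top, Z, Back): P1 can switch to Bottom (54 → 89). Not NE.
(Bottom, X, Front): P1 can switch to Top (33 → 45). Not NE.
(Bottom, X, Back): P1 can switch to Top (15 → 78). Not NE.
(Bottom, Y, Front): P1 can switch to Top (78 → 95). Not NE.
(Bottom, Y, Back): P1 can switch to Top (65 → 92). Not NE.
(Bottom, Z, Front): P2 can switch to X (55 → 97). Not NE.
(The remaining 1 profile has a profitable deviation by the same check.)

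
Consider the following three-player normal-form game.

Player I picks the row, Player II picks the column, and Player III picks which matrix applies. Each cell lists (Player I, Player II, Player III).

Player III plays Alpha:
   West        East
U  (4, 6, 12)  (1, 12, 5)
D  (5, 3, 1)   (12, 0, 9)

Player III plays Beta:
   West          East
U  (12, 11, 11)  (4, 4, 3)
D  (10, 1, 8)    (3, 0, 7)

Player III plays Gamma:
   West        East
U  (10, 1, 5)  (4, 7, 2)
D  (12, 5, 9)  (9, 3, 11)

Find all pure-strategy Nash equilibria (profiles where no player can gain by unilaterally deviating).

Pure NE: (D, West, Gamma)

Mark each player's best response to every combination of opponents' strategies; a profile where every player is best-responding is a pure Nash equilibrium.
Player I against (West, Alpha): payoffs 4, 5 → best response D.
Player I against (West, Beta): payoffs 12, 10 → best response U.
Player I against (West, Gamma): payoffs 10, 12 → best response D.
Player I against (East, Alpha): payoffs 1, 12 → best response D.
Player I against (East, Beta): payoffs 4, 3 → best response U.
Player I against (East, Gamma): payoffs 4, 9 → best response D.
Player II against (U, Alpha): payoffs 6, 12 → best response East.
Player II against (U, Beta): payoffs 11, 4 → best response West.
Player II against (U, Gamma): payoffs 1, 7 → best response East.
Player II against (D, Alpha): payoffs 3, 0 → best response West.
Player II against (D, Beta): payoffs 1, 0 → best response West.
Player II against (D, Gamma): payoffs 5, 3 → best response West.
Player III against (U, West): payoffs 12, 11, 5 → best response Alpha.
Player III against (U, East): payoffs 5, 3, 2 → best response Alpha.
Player III against (D, West): payoffs 1, 8, 9 → best response Gamma.
Player III against (D, East): payoffs 9, 7, 11 → best response Gamma.
Mutual best responses: (D, West, Gamma).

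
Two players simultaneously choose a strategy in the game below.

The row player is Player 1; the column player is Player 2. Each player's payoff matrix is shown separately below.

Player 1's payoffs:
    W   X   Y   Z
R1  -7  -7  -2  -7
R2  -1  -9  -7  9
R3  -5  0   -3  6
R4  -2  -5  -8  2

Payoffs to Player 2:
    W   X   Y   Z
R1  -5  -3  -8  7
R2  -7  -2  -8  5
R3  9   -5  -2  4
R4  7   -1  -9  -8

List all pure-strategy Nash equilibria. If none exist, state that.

(R2, Z)

Mark each player's best response to every combination of opponents' strategies; a profile where every player is best-responding is a pure Nash equilibrium.
Player 1 against W: payoffs -7, -1, -5, -2 → best response R2.
Player 1 against X: payoffs -7, -9, 0, -5 → best response R3.
Player 1 against Y: payoffs -2, -7, -3, -8 → best response R1.
Player 1 against Z: payoffs -7, 9, 6, 2 → best response R2.
Player 2 against R1: payoffs -5, -3, -8, 7 → best response Z.
Player 2 against R2: payoffs -7, -2, -8, 5 → best response Z.
Player 2 against R3: payoffs 9, -5, -2, 4 → best response W.
Player 2 against R4: payoffs 7, -1, -9, -8 → best response W.
Mutual best responses: (R2, Z).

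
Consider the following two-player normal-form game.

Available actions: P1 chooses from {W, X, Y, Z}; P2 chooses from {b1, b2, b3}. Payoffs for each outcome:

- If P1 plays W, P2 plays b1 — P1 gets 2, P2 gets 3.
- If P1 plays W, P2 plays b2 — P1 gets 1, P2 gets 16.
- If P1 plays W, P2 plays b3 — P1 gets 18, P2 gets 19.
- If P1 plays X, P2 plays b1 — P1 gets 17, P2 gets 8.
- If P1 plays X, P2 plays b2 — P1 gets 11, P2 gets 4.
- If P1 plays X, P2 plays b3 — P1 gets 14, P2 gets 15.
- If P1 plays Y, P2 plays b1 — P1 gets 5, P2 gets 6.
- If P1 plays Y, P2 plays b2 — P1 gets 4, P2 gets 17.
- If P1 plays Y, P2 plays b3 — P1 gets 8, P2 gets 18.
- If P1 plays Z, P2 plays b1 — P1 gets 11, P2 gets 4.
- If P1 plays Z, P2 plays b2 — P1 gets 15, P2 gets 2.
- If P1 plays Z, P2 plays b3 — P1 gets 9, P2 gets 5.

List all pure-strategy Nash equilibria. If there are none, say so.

The unique pure-strategy Nash equilibrium is (W, b3).

P1 against b1: payoffs 2, 17, 5, 11 → best response X.
P1 against b2: payoffs 1, 11, 4, 15 → best response Z.
P1 against b3: payoffs 18, 14, 8, 9 → best response W.
P2 against W: payoffs 3, 16, 19 → best response b3.
P2 against X: payoffs 8, 4, 15 → best response b3.
P2 against Y: payoffs 6, 17, 18 → best response b3.
P2 against Z: payoffs 4, 2, 5 → best response b3.
Mutual best responses: (W, b3).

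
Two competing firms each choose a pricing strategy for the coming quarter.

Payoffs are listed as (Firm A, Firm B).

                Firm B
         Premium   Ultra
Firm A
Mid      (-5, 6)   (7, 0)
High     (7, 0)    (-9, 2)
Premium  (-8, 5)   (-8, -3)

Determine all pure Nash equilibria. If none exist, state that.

Firm A against Premium: payoffs -5, 7, -8 → best response High.
Firm A against Ultra: payoffs 7, -9, -8 → best response Mid.
Firm B against Mid: payoffs 6, 0 → best response Premium.
Firm B against High: payoffs 0, 2 → best response Ultra.
Firm B against Premium: payoffs 5, -3 → best response Premium.
No profile is a mutual best response for all players.

This game has no pure Nash equilibrium.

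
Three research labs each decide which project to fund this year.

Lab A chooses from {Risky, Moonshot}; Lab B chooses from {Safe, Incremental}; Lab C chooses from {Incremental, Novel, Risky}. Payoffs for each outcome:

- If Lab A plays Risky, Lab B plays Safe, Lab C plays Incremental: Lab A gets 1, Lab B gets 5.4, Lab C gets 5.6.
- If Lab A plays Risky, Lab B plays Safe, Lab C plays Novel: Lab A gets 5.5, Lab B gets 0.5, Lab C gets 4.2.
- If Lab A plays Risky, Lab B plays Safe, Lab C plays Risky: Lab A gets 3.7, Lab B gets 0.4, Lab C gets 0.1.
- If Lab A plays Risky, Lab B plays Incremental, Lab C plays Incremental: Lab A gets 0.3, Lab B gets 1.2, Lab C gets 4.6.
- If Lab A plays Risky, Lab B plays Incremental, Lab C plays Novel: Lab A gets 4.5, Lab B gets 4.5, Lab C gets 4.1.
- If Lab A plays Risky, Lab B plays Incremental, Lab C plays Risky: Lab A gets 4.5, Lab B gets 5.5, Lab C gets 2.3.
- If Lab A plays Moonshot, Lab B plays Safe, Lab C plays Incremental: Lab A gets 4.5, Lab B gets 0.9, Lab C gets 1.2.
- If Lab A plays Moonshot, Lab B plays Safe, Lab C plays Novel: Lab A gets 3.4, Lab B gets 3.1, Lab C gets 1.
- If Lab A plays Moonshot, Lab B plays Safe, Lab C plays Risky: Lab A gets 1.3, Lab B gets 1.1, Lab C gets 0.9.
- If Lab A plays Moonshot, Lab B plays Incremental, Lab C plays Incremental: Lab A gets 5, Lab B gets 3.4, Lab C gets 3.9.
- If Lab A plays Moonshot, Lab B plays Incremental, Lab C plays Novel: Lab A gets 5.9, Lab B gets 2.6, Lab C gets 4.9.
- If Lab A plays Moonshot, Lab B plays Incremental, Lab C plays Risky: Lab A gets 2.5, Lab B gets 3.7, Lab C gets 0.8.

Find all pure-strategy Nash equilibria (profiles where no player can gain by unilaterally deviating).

There is no pure-strategy Nash equilibrium.

(Risky, Safe, Incremental): Lab A can switch to Moonshot (1 → 4.5). Not NE.
(Risky, Safe, Novel): Lab B can switch to Incremental (0.5 → 4.5). Not NE.
(Risky, Safe, Risky): Lab B can switch to Incremental (0.4 → 5.5). Not NE.
(Risky, Incremental, Incremental): Lab A can switch to Moonshot (0.3 → 5). Not NE.
(Risky, Incremental, Novel): Lab A can switch to Moonshot (4.5 → 5.9). Not NE.
(Risky, Incremental, Risky): Lab C can switch to Incremental (2.3 → 4.6). Not NE.
(The remaining 6 profiles each have a profitable deviation by the same check.)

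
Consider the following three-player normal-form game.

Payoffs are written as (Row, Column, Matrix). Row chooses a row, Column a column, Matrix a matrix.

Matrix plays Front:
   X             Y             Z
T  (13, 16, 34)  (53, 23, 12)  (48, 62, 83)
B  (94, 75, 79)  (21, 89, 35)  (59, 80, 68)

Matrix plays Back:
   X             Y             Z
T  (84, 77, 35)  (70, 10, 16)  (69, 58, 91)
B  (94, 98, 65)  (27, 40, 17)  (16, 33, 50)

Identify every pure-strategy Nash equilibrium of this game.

Mark each player's best response to every combination of opponents' strategies; a profile where every player is best-responding is a pure Nash equilibrium.
Row against (X, Front): payoffs 13, 94 → best response B.
Row against (X, Back): payoffs 84, 94 → best response B.
Row against (Y, Front): payoffs 53, 21 → best response T.
Row against (Y, Back): payoffs 70, 27 → best response T.
Row against (Z, Front): payoffs 48, 59 → best response B.
Row against (Z, Back): payoffs 69, 16 → best response T.
Column against (T, Front): payoffs 16, 23, 62 → best response Z.
Column against (T, Back): payoffs 77, 10, 58 → best response X.
Column against (B, Front): payoffs 75, 89, 80 → best response Y.
Column against (B, Back): payoffs 98, 40, 33 → best response X.
Matrix against (T, X): payoffs 34, 35 → best response Back.
Matrix against (T, Y): payoffs 12, 16 → best response Back.
Matrix against (T, Z): payoffs 83, 91 → best response Back.
Matrix against (B, X): payoffs 79, 65 → best response Front.
Matrix against (B, Y): payoffs 35, 17 → best response Front.
Matrix against (B, Z): payoffs 68, 50 → best response Front.
No profile is a mutual best response for all players.

none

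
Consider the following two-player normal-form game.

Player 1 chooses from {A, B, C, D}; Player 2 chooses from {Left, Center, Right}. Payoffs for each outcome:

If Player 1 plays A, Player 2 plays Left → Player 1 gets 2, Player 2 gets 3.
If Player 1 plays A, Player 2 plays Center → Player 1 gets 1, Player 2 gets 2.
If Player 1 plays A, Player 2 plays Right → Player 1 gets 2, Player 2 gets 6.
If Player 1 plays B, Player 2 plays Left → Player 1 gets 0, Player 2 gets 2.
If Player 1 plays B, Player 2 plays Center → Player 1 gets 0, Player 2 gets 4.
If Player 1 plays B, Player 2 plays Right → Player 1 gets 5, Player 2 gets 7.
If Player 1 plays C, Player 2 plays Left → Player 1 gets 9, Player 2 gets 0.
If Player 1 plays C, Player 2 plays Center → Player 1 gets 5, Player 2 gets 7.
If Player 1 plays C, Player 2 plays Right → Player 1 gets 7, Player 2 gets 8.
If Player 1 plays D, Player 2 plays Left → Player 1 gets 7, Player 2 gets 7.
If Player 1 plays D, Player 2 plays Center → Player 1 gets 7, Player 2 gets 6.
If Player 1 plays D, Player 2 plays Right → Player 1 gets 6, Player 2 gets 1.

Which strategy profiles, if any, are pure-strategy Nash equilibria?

Mark each player's best response to every combination of opponents' strategies; a profile where every player is best-responding is a pure Nash equilibrium.
Player 1 against Left: payoffs 2, 0, 9, 7 → best response C.
Player 1 against Center: payoffs 1, 0, 5, 7 → best response D.
Player 1 against Right: payoffs 2, 5, 7, 6 → best response C.
Player 2 against A: payoffs 3, 2, 6 → best response Right.
Player 2 against B: payoffs 2, 4, 7 → best response Right.
Player 2 against C: payoffs 0, 7, 8 → best response Right.
Player 2 against D: payoffs 7, 6, 1 → best response Left.
Mutual best responses: (C, Right).

(C, Right)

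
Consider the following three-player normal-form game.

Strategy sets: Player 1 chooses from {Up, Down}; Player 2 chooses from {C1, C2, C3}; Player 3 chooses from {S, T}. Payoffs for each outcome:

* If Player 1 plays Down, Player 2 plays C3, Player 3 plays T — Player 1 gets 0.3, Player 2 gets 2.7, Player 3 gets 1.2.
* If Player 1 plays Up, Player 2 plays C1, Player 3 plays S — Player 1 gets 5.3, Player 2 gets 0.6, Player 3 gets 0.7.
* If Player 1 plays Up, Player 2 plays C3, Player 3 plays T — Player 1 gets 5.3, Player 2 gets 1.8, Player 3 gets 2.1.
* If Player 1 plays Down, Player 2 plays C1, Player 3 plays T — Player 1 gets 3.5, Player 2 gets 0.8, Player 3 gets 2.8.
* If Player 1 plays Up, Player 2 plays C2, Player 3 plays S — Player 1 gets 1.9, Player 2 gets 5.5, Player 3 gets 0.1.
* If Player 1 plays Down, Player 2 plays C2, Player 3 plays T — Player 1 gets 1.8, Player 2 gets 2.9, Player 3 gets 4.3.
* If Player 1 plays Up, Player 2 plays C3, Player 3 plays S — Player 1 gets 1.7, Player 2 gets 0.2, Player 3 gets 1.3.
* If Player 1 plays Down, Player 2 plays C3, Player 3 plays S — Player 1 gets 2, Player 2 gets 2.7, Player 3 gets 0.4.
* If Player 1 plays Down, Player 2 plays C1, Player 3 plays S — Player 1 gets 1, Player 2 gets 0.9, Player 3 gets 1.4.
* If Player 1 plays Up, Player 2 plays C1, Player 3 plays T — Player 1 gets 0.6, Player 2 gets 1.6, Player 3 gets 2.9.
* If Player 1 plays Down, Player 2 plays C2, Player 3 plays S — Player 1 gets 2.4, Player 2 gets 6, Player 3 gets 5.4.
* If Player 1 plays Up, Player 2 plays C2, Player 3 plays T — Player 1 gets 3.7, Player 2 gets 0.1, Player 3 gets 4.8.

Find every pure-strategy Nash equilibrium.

The pure Nash equilibria are (Up, C3, T); (Down, C2, S).

For each strategy profile, look for a profitable unilateral deviation.
(Up, C1, S): Player 2 can switch to C2 (0.6 → 5.5). Not NE.
(Up, C1, T): Player 1 can switch to Down (0.6 → 3.5). Not NE.
(Up, C2, S): Player 1 can switch to Down (1.9 → 2.4). Not NE.
(Up, C2, T): Player 2 can switch to C1 (0.1 → 1.6). Not NE.
(Up, C3, S): Player 1 can switch to Down (1.7 → 2). Not NE.
(Up, C3, T): Player 1 gets 5.3, best alternative 0.3; Player 2 gets 1.8, best alternative 1.6; Player 3 gets 2.1, best alternative 1.3. No profitable deviation — NE.
(Down, C1, S): Player 1 can switch to Up (1 → 5.3). Not NE.
(Down, C2, S): Player 1 gets 2.4, best alternative 1.9; Player 2 gets 6, best alternative 2.7; Player 3 gets 5.4, best alternative 4.3. No profitable deviation — NE.
(The remaining 4 profiles each have a profitable deviation by the same check.)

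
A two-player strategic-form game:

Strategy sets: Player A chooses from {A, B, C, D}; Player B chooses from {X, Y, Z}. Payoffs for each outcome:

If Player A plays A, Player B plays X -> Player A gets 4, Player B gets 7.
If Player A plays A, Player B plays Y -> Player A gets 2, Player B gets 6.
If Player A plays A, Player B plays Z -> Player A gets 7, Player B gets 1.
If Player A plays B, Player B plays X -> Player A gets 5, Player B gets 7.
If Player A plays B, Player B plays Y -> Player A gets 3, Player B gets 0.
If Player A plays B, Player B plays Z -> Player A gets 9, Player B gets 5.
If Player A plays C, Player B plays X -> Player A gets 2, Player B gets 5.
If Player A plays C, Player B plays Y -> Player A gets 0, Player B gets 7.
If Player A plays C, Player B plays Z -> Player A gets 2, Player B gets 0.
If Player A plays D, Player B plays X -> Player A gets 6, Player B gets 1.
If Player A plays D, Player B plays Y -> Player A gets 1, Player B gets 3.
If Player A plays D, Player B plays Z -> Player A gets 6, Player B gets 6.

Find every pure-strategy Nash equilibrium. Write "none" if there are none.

This game has no pure Nash equilibrium.

Player A against X: payoffs 4, 5, 2, 6 → best response D.
Player A against Y: payoffs 2, 3, 0, 1 → best response B.
Player A against Z: payoffs 7, 9, 2, 6 → best response B.
Player B against A: payoffs 7, 6, 1 → best response X.
Player B against B: payoffs 7, 0, 5 → best response X.
Player B against C: payoffs 5, 7, 0 → best response Y.
Player B against D: payoffs 1, 3, 6 → best response Z.
No profile is a mutual best response for all players.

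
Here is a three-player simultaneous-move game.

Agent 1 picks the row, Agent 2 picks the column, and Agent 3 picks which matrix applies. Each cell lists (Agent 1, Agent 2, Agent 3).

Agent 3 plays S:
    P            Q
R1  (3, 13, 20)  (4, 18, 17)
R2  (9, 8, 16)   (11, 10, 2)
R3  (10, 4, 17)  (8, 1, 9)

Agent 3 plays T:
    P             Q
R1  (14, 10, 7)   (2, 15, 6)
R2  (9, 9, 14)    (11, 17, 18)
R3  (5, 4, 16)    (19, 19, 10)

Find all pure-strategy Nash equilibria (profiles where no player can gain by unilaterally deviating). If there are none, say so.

(R3, P, S), (R3, Q, T)

Agent 1 against (P, S): payoffs 3, 9, 10 → best response R3.
Agent 1 against (P, T): payoffs 14, 9, 5 → best response R1.
Agent 1 against (Q, S): payoffs 4, 11, 8 → best response R2.
Agent 1 against (Q, T): payoffs 2, 11, 19 → best response R3.
Agent 2 against (R1, S): payoffs 13, 18 → best response Q.
Agent 2 against (R1, T): payoffs 10, 15 → best response Q.
Agent 2 against (R2, S): payoffs 8, 10 → best response Q.
Agent 2 against (R2, T): payoffs 9, 17 → best response Q.
Agent 2 against (R3, S): payoffs 4, 1 → best response P.
Agent 2 against (R3, T): payoffs 4, 19 → best response Q.
Agent 3 against (R1, P): payoffs 20, 7 → best response S.
Agent 3 against (R1, Q): payoffs 17, 6 → best response S.
Agent 3 against (R2, P): payoffs 16, 14 → best response S.
Agent 3 against (R2, Q): payoffs 2, 18 → best response T.
Agent 3 against (R3, P): payoffs 17, 16 → best response S.
Agent 3 against (R3, Q): payoffs 9, 10 → best response T.
Mutual best responses: (R3, P, S); (R3, Q, T).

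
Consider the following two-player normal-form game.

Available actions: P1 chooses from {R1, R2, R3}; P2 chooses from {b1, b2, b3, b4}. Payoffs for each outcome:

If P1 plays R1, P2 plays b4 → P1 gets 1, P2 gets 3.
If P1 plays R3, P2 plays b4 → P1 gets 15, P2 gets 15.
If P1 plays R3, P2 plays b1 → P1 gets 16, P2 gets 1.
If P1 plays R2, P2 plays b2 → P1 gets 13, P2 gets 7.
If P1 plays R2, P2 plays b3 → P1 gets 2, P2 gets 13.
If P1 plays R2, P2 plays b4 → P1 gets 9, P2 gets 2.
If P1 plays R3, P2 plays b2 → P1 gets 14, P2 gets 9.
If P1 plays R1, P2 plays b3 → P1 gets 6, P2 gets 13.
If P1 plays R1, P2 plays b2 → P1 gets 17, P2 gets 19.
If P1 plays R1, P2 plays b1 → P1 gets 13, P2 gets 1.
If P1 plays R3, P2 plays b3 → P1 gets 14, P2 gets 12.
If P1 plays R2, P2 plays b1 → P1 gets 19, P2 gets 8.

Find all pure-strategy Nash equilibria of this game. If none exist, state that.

Mark each player's best response to every combination of opponents' strategies; a profile where every player is best-responding is a pure Nash equilibrium.
P1 against b1: payoffs 13, 19, 16 → best response R2.
P1 against b2: payoffs 17, 13, 14 → best response R1.
P1 against b3: payoffs 6, 2, 14 → best response R3.
P1 against b4: payoffs 1, 9, 15 → best response R3.
P2 against R1: payoffs 1, 19, 13, 3 → best response b2.
P2 against R2: payoffs 8, 7, 13, 2 → best response b3.
P2 against R3: payoffs 1, 9, 12, 15 → best response b4.
Mutual best responses: (R1, b2); (R3, b4).

The pure Nash equilibria are (R1, b2); (R3, b4).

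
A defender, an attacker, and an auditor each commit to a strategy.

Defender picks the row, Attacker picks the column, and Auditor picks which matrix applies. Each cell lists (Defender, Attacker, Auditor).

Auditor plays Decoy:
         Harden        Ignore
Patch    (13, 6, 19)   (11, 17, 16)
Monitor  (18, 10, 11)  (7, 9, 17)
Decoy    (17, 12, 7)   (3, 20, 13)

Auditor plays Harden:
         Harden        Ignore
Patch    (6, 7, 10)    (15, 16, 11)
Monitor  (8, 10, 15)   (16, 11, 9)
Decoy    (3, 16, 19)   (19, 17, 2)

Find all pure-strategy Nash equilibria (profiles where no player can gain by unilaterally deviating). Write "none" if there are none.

For each player, find the best response to each opponent profile; mutual best responses are the pure NE.
Defender against (Harden, Decoy): payoffs 13, 18, 17 → best response Monitor.
Defender against (Harden, Harden): payoffs 6, 8, 3 → best response Monitor.
Defender against (Ignore, Decoy): payoffs 11, 7, 3 → best response Patch.
Defender against (Ignore, Harden): payoffs 15, 16, 19 → best response Decoy.
Attacker against (Patch, Decoy): payoffs 6, 17 → best response Ignore.
Attacker against (Patch, Harden): payoffs 7, 16 → best response Ignore.
Attacker against (Monitor, Decoy): payoffs 10, 9 → best response Harden.
Attacker against (Monitor, Harden): payoffs 10, 11 → best response Ignore.
Attacker against (Decoy, Decoy): payoffs 12, 20 → best response Ignore.
Attacker against (Decoy, Harden): payoffs 16, 17 → best response Ignore.
Auditor against (Patch, Harden): payoffs 19, 10 → best response Decoy.
Auditor against (Patch, Ignore): payoffs 16, 11 → best response Decoy.
Auditor against (Monitor, Harden): payoffs 11, 15 → best response Harden.
Auditor against (Monitor, Ignore): payoffs 17, 9 → best response Decoy.
Auditor against (Decoy, Harden): payoffs 7, 19 → best response Harden.
Auditor against (Decoy, Ignore): payoffs 13, 2 → best response Decoy.
Mutual best responses: (Patch, Ignore, Decoy).

Pure NE: (Patch, Ignore, Decoy)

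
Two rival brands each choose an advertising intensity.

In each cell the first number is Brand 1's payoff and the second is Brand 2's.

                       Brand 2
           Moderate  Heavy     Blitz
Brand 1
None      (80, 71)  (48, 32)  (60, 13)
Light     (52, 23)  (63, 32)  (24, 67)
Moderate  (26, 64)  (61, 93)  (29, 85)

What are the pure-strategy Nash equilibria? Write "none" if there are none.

Check each profile: it is a Nash equilibrium iff no player can strictly gain by switching unilaterally.
(None, Moderate): Brand 1 gets 80, best alternative 52; Brand 2 gets 71, best alternative 32. No profitable deviation — NE.
(None, Heavy): Brand 1 can switch to Light (48 → 63). Not NE.
(None, Blitz): Brand 2 can switch to Moderate (13 → 71). Not NE.
(Light, Moderate): Brand 1 can switch to None (52 → 80). Not NE.
(Light, Heavy): Brand 2 can switch to Blitz (32 → 67). Not NE.
(Light, Blitz): Brand 1 can switch to None (24 → 60). Not NE.
(Moderate, Moderate): Brand 1 can switch to None (26 → 80). Not NE.
(The remaining 2 profiles each have a profitable deviation by the same check.)

(None, Moderate)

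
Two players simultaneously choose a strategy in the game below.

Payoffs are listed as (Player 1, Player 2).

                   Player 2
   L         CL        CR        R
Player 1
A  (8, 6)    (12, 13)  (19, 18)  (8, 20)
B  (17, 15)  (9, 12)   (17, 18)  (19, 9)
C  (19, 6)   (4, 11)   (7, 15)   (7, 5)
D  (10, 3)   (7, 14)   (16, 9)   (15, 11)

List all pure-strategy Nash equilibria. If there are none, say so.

Check each profile: it is a Nash equilibrium iff no player can strictly gain by switching unilaterally.
(A, L): Player 1 can switch to B (8 → 17). Not NE.
(A, CL): Player 2 can switch to CR (13 → 18). Not NE.
(A, CR): Player 2 can switch to R (18 → 20). Not NE.
(A, R): Player 1 can switch to B (8 → 19). Not NE.
(B, L): Player 1 can switch to C (17 → 19). Not NE.
(B, CL): Player 1 can switch to A (9 → 12). Not NE.
(B, CR): Player 1 can switch to A (17 → 19). Not NE.
(B, R): Player 2 can switch to L (9 → 15). Not NE.
(C, L): Player 2 can switch to CL (6 → 11). Not NE.
(C, CL): Player 1 can switch to A (4 → 12). Not NE.
(The remaining 6 profiles each have a profitable deviation by the same check.)

This game has no pure Nash equilibrium.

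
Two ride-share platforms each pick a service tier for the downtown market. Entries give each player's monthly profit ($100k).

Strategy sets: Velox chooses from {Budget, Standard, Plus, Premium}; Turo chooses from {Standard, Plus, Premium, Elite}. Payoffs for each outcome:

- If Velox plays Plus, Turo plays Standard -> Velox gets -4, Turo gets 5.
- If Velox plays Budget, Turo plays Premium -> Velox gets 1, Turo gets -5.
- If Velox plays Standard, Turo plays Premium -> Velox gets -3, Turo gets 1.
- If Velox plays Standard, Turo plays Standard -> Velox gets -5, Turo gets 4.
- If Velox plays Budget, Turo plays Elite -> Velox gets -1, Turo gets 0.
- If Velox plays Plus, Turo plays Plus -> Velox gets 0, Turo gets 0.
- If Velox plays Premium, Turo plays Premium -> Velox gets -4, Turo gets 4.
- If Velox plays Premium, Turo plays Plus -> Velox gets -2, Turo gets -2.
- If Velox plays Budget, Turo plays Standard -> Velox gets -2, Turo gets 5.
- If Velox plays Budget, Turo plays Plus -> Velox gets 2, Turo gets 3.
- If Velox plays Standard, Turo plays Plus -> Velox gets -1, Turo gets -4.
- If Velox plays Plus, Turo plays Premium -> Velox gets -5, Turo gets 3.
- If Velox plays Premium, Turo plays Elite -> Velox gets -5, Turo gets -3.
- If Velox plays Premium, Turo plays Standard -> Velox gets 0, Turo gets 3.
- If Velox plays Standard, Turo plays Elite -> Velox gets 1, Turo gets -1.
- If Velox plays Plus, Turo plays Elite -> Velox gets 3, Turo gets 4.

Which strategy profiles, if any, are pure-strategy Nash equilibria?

Velox against Standard: payoffs -2, -5, -4, 0 → best response Premium.
Velox against Plus: payoffs 2, -1, 0, -2 → best response Budget.
Velox against Premium: payoffs 1, -3, -5, -4 → best response Budget.
Velox against Elite: payoffs -1, 1, 3, -5 → best response Plus.
Turo against Budget: payoffs 5, 3, -5, 0 → best response Standard.
Turo against Standard: payoffs 4, -4, 1, -1 → best response Standard.
Turo against Plus: payoffs 5, 0, 3, 4 → best response Standard.
Turo against Premium: payoffs 3, -2, 4, -3 → best response Premium.
No profile is a mutual best response for all players.

There is no pure-strategy Nash equilibrium.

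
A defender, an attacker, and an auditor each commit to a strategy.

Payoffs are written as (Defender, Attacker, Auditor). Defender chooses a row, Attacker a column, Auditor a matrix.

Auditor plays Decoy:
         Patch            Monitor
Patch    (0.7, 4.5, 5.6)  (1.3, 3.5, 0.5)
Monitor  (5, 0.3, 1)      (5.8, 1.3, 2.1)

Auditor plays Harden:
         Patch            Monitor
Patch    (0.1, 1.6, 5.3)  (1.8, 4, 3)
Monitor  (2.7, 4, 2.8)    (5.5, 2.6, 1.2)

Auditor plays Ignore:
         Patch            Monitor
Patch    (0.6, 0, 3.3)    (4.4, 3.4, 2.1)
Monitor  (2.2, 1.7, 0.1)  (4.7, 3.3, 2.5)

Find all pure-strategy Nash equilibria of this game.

Defender against (Patch, Decoy): payoffs 0.7, 5 → best response Monitor.
Defender against (Patch, Harden): payoffs 0.1, 2.7 → best response Monitor.
Defender against (Patch, Ignore): payoffs 0.6, 2.2 → best response Monitor.
Defender against (Monitor, Decoy): payoffs 1.3, 5.8 → best response Monitor.
Defender against (Monitor, Harden): payoffs 1.8, 5.5 → best response Monitor.
Defender against (Monitor, Ignore): payoffs 4.4, 4.7 → best response Monitor.
Attacker against (Patch, Decoy): payoffs 4.5, 3.5 → best response Patch.
Attacker against (Patch, Harden): payoffs 1.6, 4 → best response Monitor.
Attacker against (Patch, Ignore): payoffs 0, 3.4 → best response Monitor.
Attacker against (Monitor, Decoy): payoffs 0.3, 1.3 → best response Monitor.
Attacker against (Monitor, Harden): payoffs 4, 2.6 → best response Patch.
Attacker against (Monitor, Ignore): payoffs 1.7, 3.3 → best response Monitor.
Auditor against (Patch, Patch): payoffs 5.6, 5.3, 3.3 → best response Decoy.
Auditor against (Patch, Monitor): payoffs 0.5, 3, 2.1 → best response Harden.
Auditor against (Monitor, Patch): payoffs 1, 2.8, 0.1 → best response Harden.
Auditor against (Monitor, Monitor): payoffs 2.1, 1.2, 2.5 → best response Ignore.
Mutual best responses: (Monitor, Patch, Harden); (Monitor, Monitor, Ignore).

Pure-strategy Nash equilibria: (Monitor, Patch, Harden); (Monitor, Monitor, Ignore)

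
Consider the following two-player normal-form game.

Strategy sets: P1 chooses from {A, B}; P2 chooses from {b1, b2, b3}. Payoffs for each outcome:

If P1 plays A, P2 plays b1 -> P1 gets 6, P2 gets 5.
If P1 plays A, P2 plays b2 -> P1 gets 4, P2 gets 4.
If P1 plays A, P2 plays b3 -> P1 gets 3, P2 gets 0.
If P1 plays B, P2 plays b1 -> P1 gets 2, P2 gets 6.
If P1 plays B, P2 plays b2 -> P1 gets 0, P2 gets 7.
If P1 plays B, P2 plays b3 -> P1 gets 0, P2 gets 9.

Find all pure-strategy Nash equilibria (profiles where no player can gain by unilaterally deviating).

P1 against b1: payoffs 6, 2 → best response A.
P1 against b2: payoffs 4, 0 → best response A.
P1 against b3: payoffs 3, 0 → best response A.
P2 against A: payoffs 5, 4, 0 → best response b1.
P2 against B: payoffs 6, 7, 9 → best response b3.
Mutual best responses: (A, b1).

The unique pure-strategy Nash equilibrium is (A, b1).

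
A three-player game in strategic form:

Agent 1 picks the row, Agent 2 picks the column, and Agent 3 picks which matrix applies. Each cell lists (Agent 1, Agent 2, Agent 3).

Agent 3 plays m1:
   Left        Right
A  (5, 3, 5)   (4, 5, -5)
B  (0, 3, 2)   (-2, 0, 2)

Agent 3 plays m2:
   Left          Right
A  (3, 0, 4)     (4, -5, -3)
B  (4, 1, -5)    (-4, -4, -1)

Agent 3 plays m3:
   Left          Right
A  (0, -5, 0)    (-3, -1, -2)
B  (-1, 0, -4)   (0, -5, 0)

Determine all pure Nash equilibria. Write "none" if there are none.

Agent 1 against (Left, m1): payoffs 5, 0 → best response A.
Agent 1 against (Left, m2): payoffs 3, 4 → best response B.
Agent 1 against (Left, m3): payoffs 0, -1 → best response A.
Agent 1 against (Right, m1): payoffs 4, -2 → best response A.
Agent 1 against (Right, m2): payoffs 4, -4 → best response A.
Agent 1 against (Right, m3): payoffs -3, 0 → best response B.
Agent 2 against (A, m1): payoffs 3, 5 → best response Right.
Agent 2 against (A, m2): payoffs 0, -5 → best response Left.
Agent 2 against (A, m3): payoffs -5, -1 → best response Right.
Agent 2 against (B, m1): payoffs 3, 0 → best response Left.
Agent 2 against (B, m2): payoffs 1, -4 → best response Left.
Agent 2 against (B, m3): payoffs 0, -5 → best response Left.
Agent 3 against (A, Left): payoffs 5, 4, 0 → best response m1.
Agent 3 against (A, Right): payoffs -5, -3, -2 → best response m3.
Agent 3 against (B, Left): payoffs 2, -5, -4 → best response m1.
Agent 3 against (B, Right): payoffs 2, -1, 0 → best response m1.
No profile is a mutual best response for all players.

There is no pure-strategy Nash equilibrium.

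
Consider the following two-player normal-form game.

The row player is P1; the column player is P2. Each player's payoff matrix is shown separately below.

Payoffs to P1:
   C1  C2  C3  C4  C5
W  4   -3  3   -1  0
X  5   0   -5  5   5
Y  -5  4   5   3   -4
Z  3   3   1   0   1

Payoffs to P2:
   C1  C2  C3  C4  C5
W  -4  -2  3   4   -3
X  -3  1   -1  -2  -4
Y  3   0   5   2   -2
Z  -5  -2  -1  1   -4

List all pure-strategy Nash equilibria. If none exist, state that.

(Y, C3)

(W, C1): P1 can switch to X (4 → 5). Not NE.
(W, C2): P1 can switch to X (-3 → 0). Not NE.
(W, C3): P1 can switch to Y (3 → 5). Not NE.
(W, C4): P1 can switch to X (-1 → 5). Not NE.
(W, C5): P1 can switch to X (0 → 5). Not NE.
(X, C1): P2 can switch to C2 (-3 → 1). Not NE.
(X, C2): P1 can switch to Y (0 → 4). Not NE.
(X, C3): P1 can switch to W (-5 → 3). Not NE.
(X, C4): P2 can switch to C2 (-2 → 1). Not NE.
(X, C5): P2 can switch to C1 (-4 → -3). Not NE.
(Y, C1): P1 can switch to W (-5 → 4). Not NE.
(Y, C2): P2 can switch to C1 (0 → 3). Not NE.
(Y, C3): P1 gets 5, best alternative 3; P2 gets 5, best alternative 3. No profitable deviation — NE.
(The remaining 7 profiles each have a profitable deviation by the same check.)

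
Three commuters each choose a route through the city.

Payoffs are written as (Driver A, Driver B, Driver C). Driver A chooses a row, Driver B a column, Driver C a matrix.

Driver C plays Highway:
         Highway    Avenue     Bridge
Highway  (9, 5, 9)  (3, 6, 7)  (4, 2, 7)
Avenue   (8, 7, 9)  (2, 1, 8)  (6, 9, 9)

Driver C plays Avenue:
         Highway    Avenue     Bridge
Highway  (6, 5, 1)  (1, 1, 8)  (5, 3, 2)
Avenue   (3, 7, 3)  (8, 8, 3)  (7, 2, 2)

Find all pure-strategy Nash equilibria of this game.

Pure NE: (Avenue, Bridge, Highway)

For each strategy profile, look for a profitable unilateral deviation.
(Highway, Highway, Highway): Driver B can switch to Avenue (5 → 6). Not NE.
(Highway, Highway, Avenue): Driver C can switch to Highway (1 → 9). Not NE.
(Highway, Avenue, Highway): Driver C can switch to Avenue (7 → 8). Not NE.
(Highway, Avenue, Avenue): Driver A can switch to Avenue (1 → 8). Not NE.
(Highway, Bridge, Highway): Driver A can switch to Avenue (4 → 6). Not NE.
(Highway, Bridge, Avenue): Driver A can switch to Avenue (5 → 7). Not NE.
(Avenue, Highway, Highway): Driver A can switch to Highway (8 → 9). Not NE.
(Avenue, Highway, Avenue): Driver A can switch to Highway (3 → 6). Not NE.
(Avenue, Avenue, Highway): Driver A can switch to Highway (2 → 3). Not NE.
(Avenue, Avenue, Avenue): Driver C can switch to Highway (3 → 8). Not NE.
(Avenue, Bridge, Highway): Driver A gets 6, best alternative 4; Driver B gets 9, best alternative 7; Driver C gets 9, best alternative 2. No profitable deviation — NE.
(The remaining 1 profile has a profitable deviation by the same check.)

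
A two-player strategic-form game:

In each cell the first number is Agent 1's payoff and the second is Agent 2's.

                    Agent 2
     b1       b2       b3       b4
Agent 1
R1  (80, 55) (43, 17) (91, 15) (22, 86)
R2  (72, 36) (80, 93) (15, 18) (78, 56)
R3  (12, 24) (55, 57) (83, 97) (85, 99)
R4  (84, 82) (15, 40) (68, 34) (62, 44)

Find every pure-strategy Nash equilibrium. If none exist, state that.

(R2, b2), (R3, b4), (R4, b1)

(R1, b1): Agent 1 can switch to R4 (80 → 84). Not NE.
(R1, b2): Agent 1 can switch to R2 (43 → 80). Not NE.
(R1, b3): Agent 2 can switch to b1 (15 → 55). Not NE.
(R1, b4): Agent 1 can switch to R2 (22 → 78). Not NE.
(R2, b1): Agent 1 can switch to R1 (72 → 80). Not NE.
(R2, b2): Agent 1 gets 80, best alternative 55; Agent 2 gets 93, best alternative 56. No profitable deviation — NE.
(R2, b3): Agent 1 can switch to R1 (15 → 91). Not NE.
(R3, b4): Agent 1 gets 85, best alternative 78; Agent 2 gets 99, best alternative 97. No profitable deviation — NE.
(R4, b1): Agent 1 gets 84, best alternative 80; Agent 2 gets 82, best alternative 44. No profitable deviation — NE.
(The remaining 7 profiles each have a profitable deviation by the same check.)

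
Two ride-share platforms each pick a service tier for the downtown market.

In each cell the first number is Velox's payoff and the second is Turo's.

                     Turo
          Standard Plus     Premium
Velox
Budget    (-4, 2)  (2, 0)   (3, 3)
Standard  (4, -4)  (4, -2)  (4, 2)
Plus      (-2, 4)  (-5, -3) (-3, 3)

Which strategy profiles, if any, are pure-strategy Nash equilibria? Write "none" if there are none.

(Standard, Premium)

(Budget, Standard): Velox can switch to Standard (-4 → 4). Not NE.
(Budget, Plus): Velox can switch to Standard (2 → 4). Not NE.
(Budget, Premium): Velox can switch to Standard (3 → 4). Not NE.
(Standard, Standard): Turo can switch to Plus (-4 → -2). Not NE.
(Standard, Plus): Turo can switch to Premium (-2 → 2). Not NE.
(Standard, Premium): Velox gets 4, best alternative 3; Turo gets 2, best alternative -2. No profitable deviation — NE.
(Plus, Standard): Velox can switch to Standard (-2 → 4). Not NE.
(Plus, Plus): Velox can switch to Budget (-5 → 2). Not NE.
(Plus, Premium): Velox can switch to Budget (-3 → 3). Not NE.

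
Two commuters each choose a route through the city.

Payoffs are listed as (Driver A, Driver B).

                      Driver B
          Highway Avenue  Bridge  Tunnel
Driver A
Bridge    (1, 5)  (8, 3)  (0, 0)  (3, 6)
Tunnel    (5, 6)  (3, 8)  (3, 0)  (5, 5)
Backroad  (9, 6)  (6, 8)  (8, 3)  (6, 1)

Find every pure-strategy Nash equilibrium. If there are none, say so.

Driver A against Highway: payoffs 1, 5, 9 → best response Backroad.
Driver A against Avenue: payoffs 8, 3, 6 → best response Bridge.
Driver A against Bridge: payoffs 0, 3, 8 → best response Backroad.
Driver A against Tunnel: payoffs 3, 5, 6 → best response Backroad.
Driver B against Bridge: payoffs 5, 3, 0, 6 → best response Tunnel.
Driver B against Tunnel: payoffs 6, 8, 0, 5 → best response Avenue.
Driver B against Backroad: payoffs 6, 8, 3, 1 → best response Avenue.
No profile is a mutual best response for all players.

none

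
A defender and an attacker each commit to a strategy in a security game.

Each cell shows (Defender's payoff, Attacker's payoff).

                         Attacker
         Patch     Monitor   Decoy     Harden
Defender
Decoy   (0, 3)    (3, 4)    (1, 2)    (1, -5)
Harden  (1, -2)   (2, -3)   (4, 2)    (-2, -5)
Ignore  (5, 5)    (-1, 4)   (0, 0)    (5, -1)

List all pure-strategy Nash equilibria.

Pure-strategy Nash equilibria: (Decoy, Monitor) and (Harden, Decoy) and (Ignore, Patch)

(Decoy, Patch): Defender can switch to Harden (0 → 1). Not NE.
(Decoy, Monitor): Defender gets 3, best alternative 2; Attacker gets 4, best alternative 3. No profitable deviation — NE.
(Decoy, Decoy): Defender can switch to Harden (1 → 4). Not NE.
(Decoy, Harden): Defender can switch to Ignore (1 → 5). Not NE.
(Harden, Patch): Defender can switch to Ignore (1 → 5). Not NE.
(Harden, Monitor): Defender can switch to Decoy (2 → 3). Not NE.
(Harden, Decoy): Defender gets 4, best alternative 1; Attacker gets 2, best alternative -2. No profitable deviation — NE.
(Harden, Harden): Defender can switch to Decoy (-2 → 1). Not NE.
(Ignore, Patch): Defender gets 5, best alternative 1; Attacker gets 5, best alternative 4. No profitable deviation — NE.
(Ignore, Monitor): Defender can switch to Decoy (-1 → 3). Not NE.
(Ignore, Decoy): Defender can switch to Decoy (0 → 1). Not NE.
(Ignore, Harden): Attacker can switch to Patch (-1 → 5). Not NE.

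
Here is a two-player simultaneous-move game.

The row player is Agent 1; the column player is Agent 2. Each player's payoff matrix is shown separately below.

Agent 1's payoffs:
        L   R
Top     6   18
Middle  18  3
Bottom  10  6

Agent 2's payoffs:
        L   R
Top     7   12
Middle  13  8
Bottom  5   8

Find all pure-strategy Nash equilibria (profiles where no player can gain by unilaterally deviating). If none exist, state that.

The pure Nash equilibria are (Top, R); (Middle, L).

(Top, L): Agent 1 can switch to Middle (6 → 18). Not NE.
(Top, R): Agent 1 gets 18, best alternative 6; Agent 2 gets 12, best alternative 7. No profitable deviation — NE.
(Middle, L): Agent 1 gets 18, best alternative 10; Agent 2 gets 13, best alternative 8. No profitable deviation — NE.
(Middle, R): Agent 1 can switch to Top (3 → 18). Not NE.
(Bottom, L): Agent 1 can switch to Middle (10 → 18). Not NE.
(Bottom, R): Agent 1 can switch to Top (6 → 18). Not NE.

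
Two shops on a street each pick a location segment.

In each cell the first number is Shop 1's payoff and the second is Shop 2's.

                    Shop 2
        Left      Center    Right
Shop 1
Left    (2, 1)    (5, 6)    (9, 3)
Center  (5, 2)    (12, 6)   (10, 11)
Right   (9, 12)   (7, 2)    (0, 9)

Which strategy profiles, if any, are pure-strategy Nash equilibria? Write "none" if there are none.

Shop 1 against Left: payoffs 2, 5, 9 → best response Right.
Shop 1 against Center: payoffs 5, 12, 7 → best response Center.
Shop 1 against Right: payoffs 9, 10, 0 → best response Center.
Shop 2 against Left: payoffs 1, 6, 3 → best response Center.
Shop 2 against Center: payoffs 2, 6, 11 → best response Right.
Shop 2 against Right: payoffs 12, 2, 9 → best response Left.
Mutual best responses: (Center, Right); (Right, Left).

Pure-strategy Nash equilibria: (Center, Right); (Right, Left)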